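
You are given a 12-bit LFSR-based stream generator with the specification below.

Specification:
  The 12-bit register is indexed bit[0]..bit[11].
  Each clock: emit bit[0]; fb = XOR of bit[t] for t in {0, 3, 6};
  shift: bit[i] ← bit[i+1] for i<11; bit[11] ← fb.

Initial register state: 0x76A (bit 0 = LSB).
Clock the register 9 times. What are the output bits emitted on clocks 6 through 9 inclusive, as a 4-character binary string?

1101

reg_0 = 0x76A
clock 1: out=0, reg = 0x3B5
clock 2: out=1, reg = 0x9DA
clock 3: out=0, reg = 0x4ED
clock 4: out=1, reg = 0xA76
clock 5: out=0, reg = 0xD3B
clock 6: out=1, reg = 0x69D
clock 7: out=1, reg = 0x34E
clock 8: out=0, reg = 0x1A7
clock 9: out=1, reg = 0x8D3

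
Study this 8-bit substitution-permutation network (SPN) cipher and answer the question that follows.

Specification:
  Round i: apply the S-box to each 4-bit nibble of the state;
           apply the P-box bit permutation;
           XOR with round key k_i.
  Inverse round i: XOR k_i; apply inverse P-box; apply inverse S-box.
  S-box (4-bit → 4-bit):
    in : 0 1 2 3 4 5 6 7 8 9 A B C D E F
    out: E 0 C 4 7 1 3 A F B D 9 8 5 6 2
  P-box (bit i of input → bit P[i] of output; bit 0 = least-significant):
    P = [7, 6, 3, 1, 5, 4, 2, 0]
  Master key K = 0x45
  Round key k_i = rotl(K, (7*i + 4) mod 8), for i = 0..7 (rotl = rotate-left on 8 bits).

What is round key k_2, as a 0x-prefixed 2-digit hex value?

K = 0x45
k_0 = rotl(K, (7*0+4) mod 8) = rotl(K, 4) = 0x54
k_1 = rotl(K, (7*1+4) mod 8) = rotl(K, 3) = 0x2A
k_2 = rotl(K, (7*2+4) mod 8) = rotl(K, 2) = 0x15

0x15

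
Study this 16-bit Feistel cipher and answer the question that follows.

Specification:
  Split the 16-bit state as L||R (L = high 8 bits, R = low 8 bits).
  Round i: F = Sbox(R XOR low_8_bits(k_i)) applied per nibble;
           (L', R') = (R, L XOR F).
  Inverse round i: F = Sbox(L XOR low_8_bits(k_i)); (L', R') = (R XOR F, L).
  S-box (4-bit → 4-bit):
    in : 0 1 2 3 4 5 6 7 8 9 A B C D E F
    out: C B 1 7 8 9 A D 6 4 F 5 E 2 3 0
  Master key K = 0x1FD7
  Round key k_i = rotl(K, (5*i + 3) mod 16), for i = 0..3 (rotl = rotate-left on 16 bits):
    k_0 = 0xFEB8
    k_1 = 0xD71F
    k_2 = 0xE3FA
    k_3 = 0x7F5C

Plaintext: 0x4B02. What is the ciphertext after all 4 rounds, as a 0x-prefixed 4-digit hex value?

0x66B8

s_0 = plaintext = 0x4B02
s_1 = Round(s_0, k_0) = 0x0214
s_2 = Round(s_1, k_1) = 0x14C7
s_3 = Round(s_2, k_2) = 0xC766
s_4 = Round(s_3, k_3) = 0x66B8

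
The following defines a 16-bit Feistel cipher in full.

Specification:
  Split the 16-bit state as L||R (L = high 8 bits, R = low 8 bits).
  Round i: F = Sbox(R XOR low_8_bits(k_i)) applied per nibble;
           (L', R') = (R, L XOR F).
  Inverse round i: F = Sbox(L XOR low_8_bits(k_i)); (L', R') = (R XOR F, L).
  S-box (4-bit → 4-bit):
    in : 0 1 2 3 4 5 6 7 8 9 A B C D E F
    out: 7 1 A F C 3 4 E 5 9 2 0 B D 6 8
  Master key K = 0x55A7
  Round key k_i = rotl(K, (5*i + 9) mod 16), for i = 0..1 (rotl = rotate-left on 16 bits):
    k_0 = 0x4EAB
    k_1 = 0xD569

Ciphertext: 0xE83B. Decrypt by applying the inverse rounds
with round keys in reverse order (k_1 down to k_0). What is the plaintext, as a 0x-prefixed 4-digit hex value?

0x596A

s_0 = ciphertext = 0xE83B
s_1 = InvRound(s_0, k_1) = 0x6AE8
s_2 = InvRound(s_1, k_0) = 0x596A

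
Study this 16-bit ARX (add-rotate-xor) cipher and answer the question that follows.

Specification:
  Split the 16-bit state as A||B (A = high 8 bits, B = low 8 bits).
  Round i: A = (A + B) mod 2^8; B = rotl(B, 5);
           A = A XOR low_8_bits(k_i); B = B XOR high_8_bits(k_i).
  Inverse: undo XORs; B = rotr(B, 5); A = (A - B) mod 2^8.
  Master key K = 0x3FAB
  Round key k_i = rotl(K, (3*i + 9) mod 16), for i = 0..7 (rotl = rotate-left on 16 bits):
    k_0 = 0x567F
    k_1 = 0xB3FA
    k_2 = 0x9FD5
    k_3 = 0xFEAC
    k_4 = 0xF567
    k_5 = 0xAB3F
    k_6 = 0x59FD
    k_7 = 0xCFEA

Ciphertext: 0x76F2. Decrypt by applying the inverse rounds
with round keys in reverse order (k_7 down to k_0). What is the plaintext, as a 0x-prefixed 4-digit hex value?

s_0 = ciphertext = 0x76F2
s_1 = InvRound(s_0, k_7) = 0xB3E9
s_2 = InvRound(s_1, k_6) = 0xC985
s_3 = InvRound(s_2, k_5) = 0x8571
s_4 = InvRound(s_3, k_4) = 0xBE24
s_5 = InvRound(s_4, k_3) = 0x3CD6
s_6 = InvRound(s_5, k_2) = 0x9F4A
s_7 = InvRound(s_6, k_1) = 0x96CF
s_8 = InvRound(s_7, k_0) = 0x1DCC

0x1DCC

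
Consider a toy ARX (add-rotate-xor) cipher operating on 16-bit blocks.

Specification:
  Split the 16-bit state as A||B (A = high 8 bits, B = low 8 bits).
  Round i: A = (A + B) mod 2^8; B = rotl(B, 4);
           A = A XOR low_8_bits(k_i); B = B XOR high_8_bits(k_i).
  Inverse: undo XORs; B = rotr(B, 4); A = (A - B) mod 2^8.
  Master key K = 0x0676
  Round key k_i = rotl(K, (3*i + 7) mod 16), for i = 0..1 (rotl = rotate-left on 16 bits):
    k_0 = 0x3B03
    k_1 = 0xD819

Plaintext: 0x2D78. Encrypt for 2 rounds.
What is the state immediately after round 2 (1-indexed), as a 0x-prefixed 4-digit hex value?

0x7B13

s_0 = plaintext = 0x2D78
s_1 = Round(s_0, k_0) = 0xA6BC
s_2 = Round(s_1, k_1) = 0x7B13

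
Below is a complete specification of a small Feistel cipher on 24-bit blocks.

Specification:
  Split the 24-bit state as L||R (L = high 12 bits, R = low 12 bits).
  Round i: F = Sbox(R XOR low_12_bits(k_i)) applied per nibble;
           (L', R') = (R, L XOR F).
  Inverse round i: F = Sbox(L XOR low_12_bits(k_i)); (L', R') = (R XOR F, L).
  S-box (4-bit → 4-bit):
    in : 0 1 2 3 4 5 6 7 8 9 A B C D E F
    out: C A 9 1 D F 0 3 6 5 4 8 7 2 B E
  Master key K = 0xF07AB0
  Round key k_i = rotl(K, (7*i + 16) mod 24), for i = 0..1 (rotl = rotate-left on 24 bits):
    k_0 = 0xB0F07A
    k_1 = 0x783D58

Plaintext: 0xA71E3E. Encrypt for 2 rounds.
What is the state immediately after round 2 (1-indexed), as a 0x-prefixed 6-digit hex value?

s_0 = plaintext = 0xA71E3E
s_1 = Round(s_0, k_0) = 0xE3E1AC
s_2 = Round(s_1, k_1) = 0x1AC9D3

0x1AC9D3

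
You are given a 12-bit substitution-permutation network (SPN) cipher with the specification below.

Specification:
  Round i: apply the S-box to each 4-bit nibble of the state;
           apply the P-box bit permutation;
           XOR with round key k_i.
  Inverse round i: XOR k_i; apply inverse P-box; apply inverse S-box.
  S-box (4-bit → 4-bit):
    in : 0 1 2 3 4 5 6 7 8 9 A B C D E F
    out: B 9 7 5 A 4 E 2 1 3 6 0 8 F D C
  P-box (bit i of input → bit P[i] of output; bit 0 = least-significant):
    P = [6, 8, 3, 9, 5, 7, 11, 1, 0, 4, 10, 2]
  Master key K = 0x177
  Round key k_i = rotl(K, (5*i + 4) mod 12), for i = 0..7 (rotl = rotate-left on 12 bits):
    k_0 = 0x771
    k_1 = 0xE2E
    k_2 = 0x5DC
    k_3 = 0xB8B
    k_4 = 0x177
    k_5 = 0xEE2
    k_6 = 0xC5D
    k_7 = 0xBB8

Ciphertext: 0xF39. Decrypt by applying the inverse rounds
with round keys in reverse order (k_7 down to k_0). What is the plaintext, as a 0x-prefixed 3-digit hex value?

0xA84

s_0 = ciphertext = 0xF39
s_1 = InvRound(s_0, k_7) = 0x37B
s_2 = InvRound(s_1, k_6) = 0xFE4
s_3 = InvRound(s_2, k_5) = 0xCC7
s_4 = InvRound(s_3, k_4) = 0xA27
s_5 = InvRound(s_4, k_3) = 0xC9A
s_6 = InvRound(s_5, k_2) = 0xCF9
s_7 = InvRound(s_6, k_1) = 0x041
s_8 = InvRound(s_7, k_0) = 0xA84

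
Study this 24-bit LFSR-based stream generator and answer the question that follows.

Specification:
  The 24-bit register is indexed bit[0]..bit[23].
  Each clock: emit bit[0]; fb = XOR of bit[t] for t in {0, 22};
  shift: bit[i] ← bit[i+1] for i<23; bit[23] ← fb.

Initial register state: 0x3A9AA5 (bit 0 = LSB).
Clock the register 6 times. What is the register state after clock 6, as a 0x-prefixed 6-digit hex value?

reg_0 = 0x3A9AA5
clock 1: out=1, reg = 0x9D4D52
clock 2: out=0, reg = 0x4EA6A9
clock 3: out=1, reg = 0x275354
clock 4: out=0, reg = 0x13A9AA
clock 5: out=0, reg = 0x09D4D5
clock 6: out=1, reg = 0x84EA6A

0x84EA6A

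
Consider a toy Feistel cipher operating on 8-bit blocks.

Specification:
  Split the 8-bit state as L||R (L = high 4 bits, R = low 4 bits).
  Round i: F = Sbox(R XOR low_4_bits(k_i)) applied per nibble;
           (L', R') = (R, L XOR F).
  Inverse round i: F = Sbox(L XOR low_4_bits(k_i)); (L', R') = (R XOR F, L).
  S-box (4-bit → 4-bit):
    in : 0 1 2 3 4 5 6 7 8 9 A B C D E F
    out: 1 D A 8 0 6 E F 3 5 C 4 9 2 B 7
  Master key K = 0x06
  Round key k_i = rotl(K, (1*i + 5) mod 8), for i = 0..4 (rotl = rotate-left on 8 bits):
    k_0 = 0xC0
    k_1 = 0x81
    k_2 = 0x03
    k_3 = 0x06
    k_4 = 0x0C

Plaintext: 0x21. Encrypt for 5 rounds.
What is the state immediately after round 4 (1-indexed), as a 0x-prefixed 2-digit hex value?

s_0 = plaintext = 0x21
s_1 = Round(s_0, k_0) = 0x1F
s_2 = Round(s_1, k_1) = 0xFA
s_3 = Round(s_2, k_2) = 0xAA
s_4 = Round(s_3, k_3) = 0xA3
s_5 = Round(s_4, k_4) = 0x3D

0xA3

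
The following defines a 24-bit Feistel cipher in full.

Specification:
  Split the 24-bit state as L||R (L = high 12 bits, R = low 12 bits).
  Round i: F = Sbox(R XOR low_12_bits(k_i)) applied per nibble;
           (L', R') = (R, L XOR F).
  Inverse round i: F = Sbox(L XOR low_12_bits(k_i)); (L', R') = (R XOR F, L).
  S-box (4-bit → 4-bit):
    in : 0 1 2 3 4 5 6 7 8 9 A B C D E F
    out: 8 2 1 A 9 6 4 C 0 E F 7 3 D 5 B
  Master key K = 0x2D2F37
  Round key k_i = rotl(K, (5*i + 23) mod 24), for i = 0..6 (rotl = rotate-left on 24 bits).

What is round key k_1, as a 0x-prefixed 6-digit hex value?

K = 0x2D2F37
k_0 = rotl(K, (5*0+23) mod 24) = rotl(K, 23) = 0x96979B
k_1 = rotl(K, (5*1+23) mod 24) = rotl(K, 4) = 0xD2F372

0xD2F372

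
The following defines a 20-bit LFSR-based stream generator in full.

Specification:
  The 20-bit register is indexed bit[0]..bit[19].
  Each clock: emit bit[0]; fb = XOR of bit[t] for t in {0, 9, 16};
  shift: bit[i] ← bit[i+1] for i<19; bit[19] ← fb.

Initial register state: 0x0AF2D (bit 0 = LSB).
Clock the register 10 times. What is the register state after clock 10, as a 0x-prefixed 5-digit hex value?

reg_0 = 0x0AF2D
clock 1: out=1, reg = 0x05796
clock 2: out=0, reg = 0x82BCB
clock 3: out=1, reg = 0x415E5
clock 4: out=1, reg = 0xA0AF2
clock 5: out=0, reg = 0xD0579
clock 6: out=1, reg = 0x682BC
clock 7: out=0, reg = 0xB415E
clock 8: out=0, reg = 0xDA0AF
clock 9: out=1, reg = 0x6D057
clock 10: out=1, reg = 0xB682B

0xB682B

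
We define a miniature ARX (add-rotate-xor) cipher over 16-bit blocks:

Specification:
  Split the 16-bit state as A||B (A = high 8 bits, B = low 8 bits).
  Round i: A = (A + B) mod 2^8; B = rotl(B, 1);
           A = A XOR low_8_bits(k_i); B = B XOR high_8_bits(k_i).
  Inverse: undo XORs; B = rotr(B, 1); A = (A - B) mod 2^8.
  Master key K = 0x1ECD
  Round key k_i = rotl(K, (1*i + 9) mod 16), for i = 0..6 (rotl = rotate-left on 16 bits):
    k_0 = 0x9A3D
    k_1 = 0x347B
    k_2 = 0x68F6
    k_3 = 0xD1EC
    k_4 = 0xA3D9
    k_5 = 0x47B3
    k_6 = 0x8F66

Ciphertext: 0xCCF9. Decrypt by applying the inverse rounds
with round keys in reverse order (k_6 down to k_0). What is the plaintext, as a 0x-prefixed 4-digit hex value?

s_0 = ciphertext = 0xCCF9
s_1 = InvRound(s_0, k_6) = 0x6F3B
s_2 = InvRound(s_1, k_5) = 0x9E3E
s_3 = InvRound(s_2, k_4) = 0x79CE
s_4 = InvRound(s_3, k_3) = 0x068F
s_5 = InvRound(s_4, k_2) = 0xFDF3
s_6 = InvRound(s_5, k_1) = 0xA3E3
s_7 = InvRound(s_6, k_0) = 0xE2BC

0xE2BC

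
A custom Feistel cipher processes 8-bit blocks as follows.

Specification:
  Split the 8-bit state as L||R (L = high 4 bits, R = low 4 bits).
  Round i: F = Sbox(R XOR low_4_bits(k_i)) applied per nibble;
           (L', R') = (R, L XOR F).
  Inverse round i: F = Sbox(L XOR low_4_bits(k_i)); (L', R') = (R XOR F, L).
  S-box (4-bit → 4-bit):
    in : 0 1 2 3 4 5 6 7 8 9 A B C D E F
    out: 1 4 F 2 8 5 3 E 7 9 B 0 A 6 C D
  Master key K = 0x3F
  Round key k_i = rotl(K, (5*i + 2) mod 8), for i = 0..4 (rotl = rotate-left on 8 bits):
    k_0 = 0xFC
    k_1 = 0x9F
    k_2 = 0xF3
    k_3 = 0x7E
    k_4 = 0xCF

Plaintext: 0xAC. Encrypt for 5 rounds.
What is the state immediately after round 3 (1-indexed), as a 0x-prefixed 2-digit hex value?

0x45

s_0 = plaintext = 0xAC
s_1 = Round(s_0, k_0) = 0xCB
s_2 = Round(s_1, k_1) = 0xB4
s_3 = Round(s_2, k_2) = 0x45
s_4 = Round(s_3, k_3) = 0x54
s_5 = Round(s_4, k_4) = 0x45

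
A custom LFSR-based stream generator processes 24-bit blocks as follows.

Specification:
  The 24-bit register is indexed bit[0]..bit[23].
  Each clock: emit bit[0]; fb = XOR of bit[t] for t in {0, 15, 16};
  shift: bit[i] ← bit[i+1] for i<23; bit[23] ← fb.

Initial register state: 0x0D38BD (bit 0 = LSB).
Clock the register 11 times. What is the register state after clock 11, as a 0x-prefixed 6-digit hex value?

0xD541A7

reg_0 = 0x0D38BD
clock 1: out=1, reg = 0x069C5E
clock 2: out=0, reg = 0x834E2F
clock 3: out=1, reg = 0x41A717
clock 4: out=1, reg = 0xA0D38B
clock 5: out=1, reg = 0x5069C5
clock 6: out=1, reg = 0xA834E2
clock 7: out=0, reg = 0x541A71
clock 8: out=1, reg = 0xAA0D38
clock 9: out=0, reg = 0x55069C
clock 10: out=0, reg = 0xAA834E
clock 11: out=0, reg = 0xD541A7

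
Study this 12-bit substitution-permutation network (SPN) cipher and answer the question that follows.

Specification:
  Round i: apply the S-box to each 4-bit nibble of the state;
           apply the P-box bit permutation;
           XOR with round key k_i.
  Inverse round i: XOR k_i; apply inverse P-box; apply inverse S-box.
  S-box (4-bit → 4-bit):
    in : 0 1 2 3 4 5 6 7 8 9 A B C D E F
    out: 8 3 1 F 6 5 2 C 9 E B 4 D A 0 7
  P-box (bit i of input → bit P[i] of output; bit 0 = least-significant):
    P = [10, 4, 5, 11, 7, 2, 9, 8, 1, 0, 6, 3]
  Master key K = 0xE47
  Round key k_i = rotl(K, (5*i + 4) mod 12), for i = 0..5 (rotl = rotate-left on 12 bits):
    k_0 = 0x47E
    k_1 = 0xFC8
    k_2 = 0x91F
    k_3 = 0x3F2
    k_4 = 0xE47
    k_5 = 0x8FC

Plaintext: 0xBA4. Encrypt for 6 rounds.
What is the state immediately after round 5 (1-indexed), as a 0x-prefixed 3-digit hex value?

0x74C

s_0 = plaintext = 0xBA4
s_1 = Round(s_0, k_0) = 0x58A
s_2 = Round(s_1, k_1) = 0x21A
s_3 = Round(s_2, k_2) = 0x589
s_4 = Round(s_3, k_3) = 0xA00
s_5 = Round(s_4, k_4) = 0x74C
s_6 = Round(s_5, k_5) = 0x690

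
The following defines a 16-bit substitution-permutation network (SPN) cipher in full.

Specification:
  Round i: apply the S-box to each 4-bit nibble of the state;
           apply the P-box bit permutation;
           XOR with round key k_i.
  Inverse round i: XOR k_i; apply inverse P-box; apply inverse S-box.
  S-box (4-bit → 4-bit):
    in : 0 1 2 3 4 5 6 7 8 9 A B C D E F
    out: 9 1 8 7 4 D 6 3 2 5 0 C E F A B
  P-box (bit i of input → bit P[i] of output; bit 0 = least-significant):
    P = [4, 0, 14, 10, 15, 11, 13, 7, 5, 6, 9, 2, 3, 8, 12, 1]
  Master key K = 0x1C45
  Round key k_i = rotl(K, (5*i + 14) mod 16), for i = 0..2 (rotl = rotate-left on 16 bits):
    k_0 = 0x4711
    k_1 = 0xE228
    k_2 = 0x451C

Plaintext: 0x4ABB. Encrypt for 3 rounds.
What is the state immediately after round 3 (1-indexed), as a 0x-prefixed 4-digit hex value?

s_0 = plaintext = 0x4ABB
s_1 = Round(s_0, k_0) = 0x3391
s_2 = Round(s_1, k_1) = 0x5150
s_3 = Round(s_2, k_2) = 0xF1A6

0xF1A6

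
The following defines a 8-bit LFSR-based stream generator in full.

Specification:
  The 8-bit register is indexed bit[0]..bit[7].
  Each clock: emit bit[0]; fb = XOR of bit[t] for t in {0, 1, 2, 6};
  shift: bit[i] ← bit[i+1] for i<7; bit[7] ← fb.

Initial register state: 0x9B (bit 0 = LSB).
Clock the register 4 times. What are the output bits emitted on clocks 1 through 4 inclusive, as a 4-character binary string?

reg_0 = 0x9B
clock 1: out=1, reg = 0x4D
clock 2: out=1, reg = 0xA6
clock 3: out=0, reg = 0x53
clock 4: out=1, reg = 0xA9

1101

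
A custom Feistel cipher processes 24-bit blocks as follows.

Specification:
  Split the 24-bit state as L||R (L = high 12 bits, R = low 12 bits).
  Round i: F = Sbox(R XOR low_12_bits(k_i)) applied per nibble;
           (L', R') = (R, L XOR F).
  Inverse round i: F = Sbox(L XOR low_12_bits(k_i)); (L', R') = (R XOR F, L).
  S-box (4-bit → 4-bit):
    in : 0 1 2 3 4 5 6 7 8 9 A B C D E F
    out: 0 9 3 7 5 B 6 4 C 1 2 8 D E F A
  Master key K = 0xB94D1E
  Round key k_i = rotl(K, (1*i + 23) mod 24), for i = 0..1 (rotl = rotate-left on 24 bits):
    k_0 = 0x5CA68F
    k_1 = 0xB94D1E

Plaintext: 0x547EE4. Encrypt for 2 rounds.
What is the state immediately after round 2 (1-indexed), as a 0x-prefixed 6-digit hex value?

0x92FB9D

s_0 = plaintext = 0x547EE4
s_1 = Round(s_0, k_0) = 0xEE492F
s_2 = Round(s_1, k_1) = 0x92FB9D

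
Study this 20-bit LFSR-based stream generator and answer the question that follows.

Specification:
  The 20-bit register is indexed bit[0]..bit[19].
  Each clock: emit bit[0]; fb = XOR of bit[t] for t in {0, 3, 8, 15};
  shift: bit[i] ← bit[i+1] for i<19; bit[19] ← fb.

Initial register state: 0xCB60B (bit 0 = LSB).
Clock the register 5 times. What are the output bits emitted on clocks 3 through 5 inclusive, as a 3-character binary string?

reg_0 = 0xCB60B
clock 1: out=1, reg = 0xE5B05
clock 2: out=1, reg = 0x72D82
clock 3: out=0, reg = 0xB96C1
clock 4: out=1, reg = 0x5CB60
clock 5: out=0, reg = 0x2E5B0

010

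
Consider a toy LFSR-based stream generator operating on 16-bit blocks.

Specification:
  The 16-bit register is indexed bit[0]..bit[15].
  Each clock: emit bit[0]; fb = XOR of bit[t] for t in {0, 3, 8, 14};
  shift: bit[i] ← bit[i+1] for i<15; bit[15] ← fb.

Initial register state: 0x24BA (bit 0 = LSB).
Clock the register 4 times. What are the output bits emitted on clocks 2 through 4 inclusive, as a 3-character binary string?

reg_0 = 0x24BA
clock 1: out=0, reg = 0x925D
clock 2: out=1, reg = 0x492E
clock 3: out=0, reg = 0xA497
clock 4: out=1, reg = 0xD24B

101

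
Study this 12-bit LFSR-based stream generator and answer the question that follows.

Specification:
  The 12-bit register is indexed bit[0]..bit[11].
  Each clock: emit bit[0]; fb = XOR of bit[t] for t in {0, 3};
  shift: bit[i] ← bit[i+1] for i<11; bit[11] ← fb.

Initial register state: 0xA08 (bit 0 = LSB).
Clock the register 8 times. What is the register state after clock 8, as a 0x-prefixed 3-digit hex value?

0x49A

reg_0 = 0xA08
clock 1: out=0, reg = 0xD04
clock 2: out=0, reg = 0x682
clock 3: out=0, reg = 0x341
clock 4: out=1, reg = 0x9A0
clock 5: out=0, reg = 0x4D0
clock 6: out=0, reg = 0x268
clock 7: out=0, reg = 0x934
clock 8: out=0, reg = 0x49A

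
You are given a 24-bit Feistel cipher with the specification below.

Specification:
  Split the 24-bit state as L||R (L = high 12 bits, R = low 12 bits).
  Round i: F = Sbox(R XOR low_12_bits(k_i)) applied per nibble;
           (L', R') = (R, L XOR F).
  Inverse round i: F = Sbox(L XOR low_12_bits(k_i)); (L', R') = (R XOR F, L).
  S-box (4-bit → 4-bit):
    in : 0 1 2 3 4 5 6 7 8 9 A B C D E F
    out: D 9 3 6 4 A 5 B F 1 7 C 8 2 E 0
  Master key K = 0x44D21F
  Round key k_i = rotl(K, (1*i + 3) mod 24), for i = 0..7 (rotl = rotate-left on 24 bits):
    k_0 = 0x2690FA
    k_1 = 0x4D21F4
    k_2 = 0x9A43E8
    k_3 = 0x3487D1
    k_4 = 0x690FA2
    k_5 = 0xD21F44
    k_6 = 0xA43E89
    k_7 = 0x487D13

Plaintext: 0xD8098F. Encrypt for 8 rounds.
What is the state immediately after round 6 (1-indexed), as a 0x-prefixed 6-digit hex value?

s_0 = plaintext = 0xD8098F
s_1 = Round(s_0, k_0) = 0x98FC3A
s_2 = Round(s_1, k_1) = 0xC3AB01
s_3 = Round(s_2, k_2) = 0xB013DB
s_4 = Round(s_3, k_3) = 0x3DBFD6
s_5 = Round(s_4, k_4) = 0xFD6E6F
s_6 = Round(s_5, k_5) = 0xE6F6EA
s_7 = Round(s_6, k_6) = 0x6EA139
s_8 = Round(s_7, k_7) = 0x139EDD

0xE6F6EA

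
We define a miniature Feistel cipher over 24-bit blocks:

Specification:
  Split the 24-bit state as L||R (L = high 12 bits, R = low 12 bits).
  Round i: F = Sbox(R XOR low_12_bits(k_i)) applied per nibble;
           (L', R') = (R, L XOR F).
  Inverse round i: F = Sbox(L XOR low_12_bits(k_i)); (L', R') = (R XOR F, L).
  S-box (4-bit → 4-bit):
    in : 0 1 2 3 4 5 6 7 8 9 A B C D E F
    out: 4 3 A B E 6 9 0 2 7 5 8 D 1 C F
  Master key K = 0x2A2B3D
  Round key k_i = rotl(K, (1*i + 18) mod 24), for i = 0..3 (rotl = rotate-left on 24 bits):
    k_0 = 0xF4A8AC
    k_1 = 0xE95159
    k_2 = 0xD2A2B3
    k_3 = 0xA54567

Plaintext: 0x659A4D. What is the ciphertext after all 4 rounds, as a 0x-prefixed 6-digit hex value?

s_0 = plaintext = 0x659A4D
s_1 = Round(s_0, k_0) = 0xA4DC9A
s_2 = Round(s_1, k_1) = 0xC9AB96
s_3 = Round(s_2, k_2) = 0xB96B3C
s_4 = Round(s_3, k_3) = 0xB3C7FE

0xB3C7FE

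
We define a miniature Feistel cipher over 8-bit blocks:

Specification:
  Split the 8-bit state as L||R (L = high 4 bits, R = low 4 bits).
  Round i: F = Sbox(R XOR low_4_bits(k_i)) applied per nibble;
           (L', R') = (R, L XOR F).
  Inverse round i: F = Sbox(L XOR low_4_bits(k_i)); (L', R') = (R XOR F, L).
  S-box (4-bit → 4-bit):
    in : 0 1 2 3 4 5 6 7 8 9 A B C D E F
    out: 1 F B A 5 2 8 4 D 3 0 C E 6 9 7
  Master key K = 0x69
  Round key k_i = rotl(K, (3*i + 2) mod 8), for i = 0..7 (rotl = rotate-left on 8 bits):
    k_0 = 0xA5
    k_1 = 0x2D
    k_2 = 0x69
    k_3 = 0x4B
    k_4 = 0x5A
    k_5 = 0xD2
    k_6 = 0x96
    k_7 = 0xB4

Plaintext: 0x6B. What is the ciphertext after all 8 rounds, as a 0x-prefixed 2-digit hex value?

s_0 = plaintext = 0x6B
s_1 = Round(s_0, k_0) = 0xBF
s_2 = Round(s_1, k_1) = 0xF0
s_3 = Round(s_2, k_2) = 0x0C
s_4 = Round(s_3, k_3) = 0xC4
s_5 = Round(s_4, k_4) = 0x45
s_6 = Round(s_5, k_5) = 0x50
s_7 = Round(s_6, k_6) = 0x0D
s_8 = Round(s_7, k_7) = 0xD3

0xD3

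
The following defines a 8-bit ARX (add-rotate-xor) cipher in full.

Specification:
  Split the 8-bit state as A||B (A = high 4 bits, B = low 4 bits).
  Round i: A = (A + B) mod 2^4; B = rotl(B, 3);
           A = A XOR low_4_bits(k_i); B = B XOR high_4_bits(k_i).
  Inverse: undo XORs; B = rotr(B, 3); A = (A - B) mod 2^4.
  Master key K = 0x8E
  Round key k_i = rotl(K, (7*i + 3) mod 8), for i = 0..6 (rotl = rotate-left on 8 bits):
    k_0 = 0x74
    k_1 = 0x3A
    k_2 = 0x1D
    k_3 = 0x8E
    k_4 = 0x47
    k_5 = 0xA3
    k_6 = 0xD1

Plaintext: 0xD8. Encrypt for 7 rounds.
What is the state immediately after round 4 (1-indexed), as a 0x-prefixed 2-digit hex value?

s_0 = plaintext = 0xD8
s_1 = Round(s_0, k_0) = 0x13
s_2 = Round(s_1, k_1) = 0xEA
s_3 = Round(s_2, k_2) = 0x54
s_4 = Round(s_3, k_3) = 0x7A
s_5 = Round(s_4, k_4) = 0x61
s_6 = Round(s_5, k_5) = 0x42
s_7 = Round(s_6, k_6) = 0x7C

0x7A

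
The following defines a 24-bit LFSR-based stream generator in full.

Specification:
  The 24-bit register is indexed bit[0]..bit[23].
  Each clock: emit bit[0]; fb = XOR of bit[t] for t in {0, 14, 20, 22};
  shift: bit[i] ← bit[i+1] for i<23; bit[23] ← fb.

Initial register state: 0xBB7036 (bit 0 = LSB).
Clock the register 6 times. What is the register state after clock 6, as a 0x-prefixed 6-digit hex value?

0x6AEDC0

reg_0 = 0xBB7036
clock 1: out=0, reg = 0x5DB81B
clock 2: out=1, reg = 0xAEDC0D
clock 3: out=1, reg = 0x576E06
clock 4: out=0, reg = 0xABB703
clock 5: out=1, reg = 0xD5DB81
clock 6: out=1, reg = 0x6AEDC0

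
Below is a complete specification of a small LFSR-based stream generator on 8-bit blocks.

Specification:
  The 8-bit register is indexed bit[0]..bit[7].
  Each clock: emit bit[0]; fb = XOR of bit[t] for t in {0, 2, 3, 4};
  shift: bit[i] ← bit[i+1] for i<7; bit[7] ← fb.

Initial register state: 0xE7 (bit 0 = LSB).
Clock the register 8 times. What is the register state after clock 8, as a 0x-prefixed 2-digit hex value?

0x8C

reg_0 = 0xE7
clock 1: out=1, reg = 0x73
clock 2: out=1, reg = 0x39
clock 3: out=1, reg = 0x9C
clock 4: out=0, reg = 0xCE
clock 5: out=0, reg = 0x67
clock 6: out=1, reg = 0x33
clock 7: out=1, reg = 0x19
clock 8: out=1, reg = 0x8C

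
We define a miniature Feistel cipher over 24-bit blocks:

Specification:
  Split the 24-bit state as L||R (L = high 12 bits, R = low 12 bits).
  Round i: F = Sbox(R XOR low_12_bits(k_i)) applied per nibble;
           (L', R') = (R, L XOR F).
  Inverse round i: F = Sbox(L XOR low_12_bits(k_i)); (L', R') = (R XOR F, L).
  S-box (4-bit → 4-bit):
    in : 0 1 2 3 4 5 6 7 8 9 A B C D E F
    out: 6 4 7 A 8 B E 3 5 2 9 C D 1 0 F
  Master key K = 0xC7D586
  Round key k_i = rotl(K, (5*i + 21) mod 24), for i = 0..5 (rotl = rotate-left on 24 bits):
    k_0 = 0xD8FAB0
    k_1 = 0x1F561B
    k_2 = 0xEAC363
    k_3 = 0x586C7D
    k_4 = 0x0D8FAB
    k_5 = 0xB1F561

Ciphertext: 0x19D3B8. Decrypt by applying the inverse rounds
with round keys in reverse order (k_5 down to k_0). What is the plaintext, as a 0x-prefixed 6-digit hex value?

0x780BB5

s_0 = ciphertext = 0x19D3B8
s_1 = InvRound(s_0, k_5) = 0xB4519D
s_2 = InvRound(s_1, k_4) = 0x99DB45
s_3 = InvRound(s_2, k_3) = 0x04399D
s_4 = InvRound(s_3, k_2) = 0x3EB043
s_5 = InvRound(s_4, k_1) = 0xBB53EB
s_6 = InvRound(s_5, k_0) = 0x780BB5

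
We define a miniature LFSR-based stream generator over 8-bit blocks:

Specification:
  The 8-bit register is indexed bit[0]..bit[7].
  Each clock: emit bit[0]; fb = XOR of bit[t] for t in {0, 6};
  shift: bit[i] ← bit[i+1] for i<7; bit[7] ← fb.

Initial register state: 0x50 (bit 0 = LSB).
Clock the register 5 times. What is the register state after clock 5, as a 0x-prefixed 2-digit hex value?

reg_0 = 0x50
clock 1: out=0, reg = 0xA8
clock 2: out=0, reg = 0x54
clock 3: out=0, reg = 0xAA
clock 4: out=0, reg = 0x55
clock 5: out=1, reg = 0x2A

0x2A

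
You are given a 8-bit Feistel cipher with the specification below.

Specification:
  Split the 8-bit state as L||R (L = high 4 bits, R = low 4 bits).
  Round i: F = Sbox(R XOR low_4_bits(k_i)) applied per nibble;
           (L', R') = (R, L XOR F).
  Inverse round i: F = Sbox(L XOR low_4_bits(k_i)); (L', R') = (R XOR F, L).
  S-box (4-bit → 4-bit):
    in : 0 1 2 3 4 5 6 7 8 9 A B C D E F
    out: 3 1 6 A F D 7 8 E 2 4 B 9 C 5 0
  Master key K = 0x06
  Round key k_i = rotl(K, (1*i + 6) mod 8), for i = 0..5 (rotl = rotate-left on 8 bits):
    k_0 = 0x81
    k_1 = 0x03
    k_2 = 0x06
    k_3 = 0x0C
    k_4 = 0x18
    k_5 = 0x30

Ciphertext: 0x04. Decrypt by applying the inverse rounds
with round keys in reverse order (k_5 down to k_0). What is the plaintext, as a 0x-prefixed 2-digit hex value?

s_0 = ciphertext = 0x04
s_1 = InvRound(s_0, k_5) = 0x70
s_2 = InvRound(s_1, k_4) = 0x07
s_3 = InvRound(s_2, k_3) = 0xE0
s_4 = InvRound(s_3, k_2) = 0xEE
s_5 = InvRound(s_4, k_1) = 0x2E
s_6 = InvRound(s_5, k_0) = 0x42

0x42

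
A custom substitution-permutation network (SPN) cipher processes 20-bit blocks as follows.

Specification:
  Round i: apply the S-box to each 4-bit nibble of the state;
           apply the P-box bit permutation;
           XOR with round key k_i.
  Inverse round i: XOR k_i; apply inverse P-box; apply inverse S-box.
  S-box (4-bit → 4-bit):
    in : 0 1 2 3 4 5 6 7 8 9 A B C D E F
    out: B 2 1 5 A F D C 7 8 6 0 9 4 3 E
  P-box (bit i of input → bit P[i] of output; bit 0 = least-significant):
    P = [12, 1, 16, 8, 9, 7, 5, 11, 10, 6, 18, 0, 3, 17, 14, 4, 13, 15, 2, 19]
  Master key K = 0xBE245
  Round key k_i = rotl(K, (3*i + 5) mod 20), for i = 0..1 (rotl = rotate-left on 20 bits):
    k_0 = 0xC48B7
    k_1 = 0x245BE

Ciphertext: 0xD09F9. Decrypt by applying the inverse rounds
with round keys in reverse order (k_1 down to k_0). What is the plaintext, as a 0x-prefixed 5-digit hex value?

0x58C77

s_0 = ciphertext = 0xD09F9
s_1 = InvRound(s_0, k_1) = 0x7A59A
s_2 = InvRound(s_1, k_0) = 0x58C77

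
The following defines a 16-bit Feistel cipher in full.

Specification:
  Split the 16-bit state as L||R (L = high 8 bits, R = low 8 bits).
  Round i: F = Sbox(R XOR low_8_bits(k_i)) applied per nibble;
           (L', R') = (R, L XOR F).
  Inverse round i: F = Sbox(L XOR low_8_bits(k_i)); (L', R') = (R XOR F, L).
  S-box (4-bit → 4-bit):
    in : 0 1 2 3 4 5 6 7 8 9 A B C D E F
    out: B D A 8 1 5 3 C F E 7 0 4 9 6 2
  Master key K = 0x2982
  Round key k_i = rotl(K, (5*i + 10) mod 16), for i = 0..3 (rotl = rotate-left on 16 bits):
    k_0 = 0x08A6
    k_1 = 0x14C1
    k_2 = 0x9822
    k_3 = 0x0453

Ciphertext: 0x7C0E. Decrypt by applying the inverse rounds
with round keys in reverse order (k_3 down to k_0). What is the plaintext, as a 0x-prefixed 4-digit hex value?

s_0 = ciphertext = 0x7C0E
s_1 = InvRound(s_0, k_3) = 0xAC7C
s_2 = InvRound(s_1, k_2) = 0x8AAC
s_3 = InvRound(s_2, k_1) = 0xBC8A
s_4 = InvRound(s_3, k_0) = 0x5DBC

0x5DBC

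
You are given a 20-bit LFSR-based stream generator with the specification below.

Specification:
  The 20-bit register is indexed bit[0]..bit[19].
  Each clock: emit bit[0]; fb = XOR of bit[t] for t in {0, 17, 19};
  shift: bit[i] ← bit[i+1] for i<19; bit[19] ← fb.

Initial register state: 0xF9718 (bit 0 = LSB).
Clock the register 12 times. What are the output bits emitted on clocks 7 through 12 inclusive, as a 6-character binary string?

001110

reg_0 = 0xF9718
clock 1: out=0, reg = 0x7CB8C
clock 2: out=0, reg = 0xBE5C6
clock 3: out=0, reg = 0x5F2E3
clock 4: out=1, reg = 0xAF971
clock 5: out=1, reg = 0xD7CB8
clock 6: out=0, reg = 0xEBE5C
clock 7: out=0, reg = 0x75F2E
clock 8: out=0, reg = 0xBAF97
clock 9: out=1, reg = 0xDD7CB
clock 10: out=1, reg = 0x6EBE5
clock 11: out=1, reg = 0x375F2
clock 12: out=0, reg = 0x9BAF9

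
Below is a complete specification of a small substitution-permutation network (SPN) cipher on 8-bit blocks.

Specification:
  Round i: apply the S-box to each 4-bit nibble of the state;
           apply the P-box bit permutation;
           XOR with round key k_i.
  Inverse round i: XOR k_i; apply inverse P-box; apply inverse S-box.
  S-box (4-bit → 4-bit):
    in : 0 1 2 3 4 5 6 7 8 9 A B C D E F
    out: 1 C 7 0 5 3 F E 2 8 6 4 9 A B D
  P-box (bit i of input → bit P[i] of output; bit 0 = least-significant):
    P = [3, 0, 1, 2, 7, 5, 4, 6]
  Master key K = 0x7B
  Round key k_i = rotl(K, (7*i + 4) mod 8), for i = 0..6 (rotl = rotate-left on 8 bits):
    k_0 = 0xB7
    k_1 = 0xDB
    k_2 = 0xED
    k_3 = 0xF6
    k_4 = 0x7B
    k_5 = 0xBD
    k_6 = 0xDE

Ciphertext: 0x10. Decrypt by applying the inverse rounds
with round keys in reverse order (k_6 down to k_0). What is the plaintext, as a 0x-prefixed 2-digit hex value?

s_0 = ciphertext = 0x10
s_1 = InvRound(s_0, k_6) = 0xCF
s_2 = InvRound(s_1, k_5) = 0x7B
s_3 = InvRound(s_2, k_4) = 0x33
s_4 = InvRound(s_3, k_3) = 0xCD
s_5 = InvRound(s_4, k_2) = 0x83
s_6 = InvRound(s_5, k_1) = 0x10
s_7 = InvRound(s_6, k_0) = 0x57

0x57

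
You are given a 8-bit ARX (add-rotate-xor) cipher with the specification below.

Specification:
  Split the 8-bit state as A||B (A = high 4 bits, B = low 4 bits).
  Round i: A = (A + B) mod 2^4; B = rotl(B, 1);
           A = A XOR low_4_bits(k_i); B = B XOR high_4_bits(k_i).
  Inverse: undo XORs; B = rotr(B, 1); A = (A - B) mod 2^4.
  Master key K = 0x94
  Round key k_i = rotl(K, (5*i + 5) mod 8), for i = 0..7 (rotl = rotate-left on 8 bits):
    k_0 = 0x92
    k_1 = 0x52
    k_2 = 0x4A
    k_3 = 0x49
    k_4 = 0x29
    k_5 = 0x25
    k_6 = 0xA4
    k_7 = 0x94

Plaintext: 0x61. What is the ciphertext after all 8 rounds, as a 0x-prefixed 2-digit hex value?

s_0 = plaintext = 0x61
s_1 = Round(s_0, k_0) = 0x5B
s_2 = Round(s_1, k_1) = 0x22
s_3 = Round(s_2, k_2) = 0xE0
s_4 = Round(s_3, k_3) = 0x74
s_5 = Round(s_4, k_4) = 0x2A
s_6 = Round(s_5, k_5) = 0x97
s_7 = Round(s_6, k_6) = 0x44
s_8 = Round(s_7, k_7) = 0xC1

0xC1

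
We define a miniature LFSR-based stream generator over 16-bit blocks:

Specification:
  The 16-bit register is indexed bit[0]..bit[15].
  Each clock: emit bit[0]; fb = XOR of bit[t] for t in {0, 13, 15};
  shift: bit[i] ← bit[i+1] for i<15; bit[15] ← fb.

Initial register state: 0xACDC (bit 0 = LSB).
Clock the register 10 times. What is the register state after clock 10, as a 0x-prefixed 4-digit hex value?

reg_0 = 0xACDC
clock 1: out=0, reg = 0x566E
clock 2: out=0, reg = 0x2B37
clock 3: out=1, reg = 0x159B
clock 4: out=1, reg = 0x8ACD
clock 5: out=1, reg = 0x4566
clock 6: out=0, reg = 0x22B3
clock 7: out=1, reg = 0x1159
clock 8: out=1, reg = 0x88AC
clock 9: out=0, reg = 0xC456
clock 10: out=0, reg = 0xE22B

0xE22B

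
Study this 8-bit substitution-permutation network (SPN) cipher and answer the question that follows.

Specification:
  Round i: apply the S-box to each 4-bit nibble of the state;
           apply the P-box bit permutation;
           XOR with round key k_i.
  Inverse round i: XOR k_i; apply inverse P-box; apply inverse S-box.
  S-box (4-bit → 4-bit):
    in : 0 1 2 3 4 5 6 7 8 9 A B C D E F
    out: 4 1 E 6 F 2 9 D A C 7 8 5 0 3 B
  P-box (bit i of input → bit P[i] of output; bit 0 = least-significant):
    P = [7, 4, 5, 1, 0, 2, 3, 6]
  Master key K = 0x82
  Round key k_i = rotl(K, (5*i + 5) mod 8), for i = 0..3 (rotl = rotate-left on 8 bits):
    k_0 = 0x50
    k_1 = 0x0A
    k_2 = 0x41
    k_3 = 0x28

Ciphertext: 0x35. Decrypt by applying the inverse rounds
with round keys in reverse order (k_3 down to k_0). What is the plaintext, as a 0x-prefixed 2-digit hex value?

0x5B

s_0 = ciphertext = 0x35
s_1 = InvRound(s_0, k_3) = 0xA5
s_2 = InvRound(s_1, k_2) = 0x8C
s_3 = InvRound(s_2, k_1) = 0x56
s_4 = InvRound(s_3, k_0) = 0x5B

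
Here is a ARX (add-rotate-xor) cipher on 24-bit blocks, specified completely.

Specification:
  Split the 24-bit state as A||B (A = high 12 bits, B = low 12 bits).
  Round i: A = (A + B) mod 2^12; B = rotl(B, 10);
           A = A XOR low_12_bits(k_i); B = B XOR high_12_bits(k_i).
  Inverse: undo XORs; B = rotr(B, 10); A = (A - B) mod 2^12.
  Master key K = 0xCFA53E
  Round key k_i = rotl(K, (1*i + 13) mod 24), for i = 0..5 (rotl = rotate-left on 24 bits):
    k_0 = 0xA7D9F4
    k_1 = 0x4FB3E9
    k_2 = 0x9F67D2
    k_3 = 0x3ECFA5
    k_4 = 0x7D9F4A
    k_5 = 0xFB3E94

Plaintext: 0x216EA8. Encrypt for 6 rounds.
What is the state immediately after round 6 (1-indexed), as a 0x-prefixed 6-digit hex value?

0x582336

s_0 = plaintext = 0x216EA8
s_1 = Round(s_0, k_0) = 0x94A9D7
s_2 = Round(s_1, k_1) = 0x0C8A8E
s_3 = Round(s_2, k_2) = 0xC84355
s_4 = Round(s_3, k_3) = 0x07C739
s_5 = Round(s_4, k_4) = 0x8FF217
s_6 = Round(s_5, k_5) = 0x582336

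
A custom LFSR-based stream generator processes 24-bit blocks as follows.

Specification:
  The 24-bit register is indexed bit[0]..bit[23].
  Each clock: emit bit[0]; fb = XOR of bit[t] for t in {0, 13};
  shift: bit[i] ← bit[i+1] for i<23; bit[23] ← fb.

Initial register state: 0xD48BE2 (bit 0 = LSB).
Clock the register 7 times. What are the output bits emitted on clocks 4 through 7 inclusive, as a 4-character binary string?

reg_0 = 0xD48BE2
clock 1: out=0, reg = 0x6A45F1
clock 2: out=1, reg = 0xB522F8
clock 3: out=0, reg = 0xDA917C
clock 4: out=0, reg = 0x6D48BE
clock 5: out=0, reg = 0x36A45F
clock 6: out=1, reg = 0x1B522F
clock 7: out=1, reg = 0x8DA917

0011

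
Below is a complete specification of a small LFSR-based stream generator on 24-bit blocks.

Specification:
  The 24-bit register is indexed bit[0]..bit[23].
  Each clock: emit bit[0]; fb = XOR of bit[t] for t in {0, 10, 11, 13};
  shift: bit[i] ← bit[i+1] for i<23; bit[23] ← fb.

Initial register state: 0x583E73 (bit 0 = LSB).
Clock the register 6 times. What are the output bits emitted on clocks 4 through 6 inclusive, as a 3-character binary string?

011

reg_0 = 0x583E73
clock 1: out=1, reg = 0x2C1F39
clock 2: out=1, reg = 0x960F9C
clock 3: out=0, reg = 0x4B07CE
clock 4: out=0, reg = 0xA583E7
clock 5: out=1, reg = 0xD2C1F3
clock 6: out=1, reg = 0xE960F9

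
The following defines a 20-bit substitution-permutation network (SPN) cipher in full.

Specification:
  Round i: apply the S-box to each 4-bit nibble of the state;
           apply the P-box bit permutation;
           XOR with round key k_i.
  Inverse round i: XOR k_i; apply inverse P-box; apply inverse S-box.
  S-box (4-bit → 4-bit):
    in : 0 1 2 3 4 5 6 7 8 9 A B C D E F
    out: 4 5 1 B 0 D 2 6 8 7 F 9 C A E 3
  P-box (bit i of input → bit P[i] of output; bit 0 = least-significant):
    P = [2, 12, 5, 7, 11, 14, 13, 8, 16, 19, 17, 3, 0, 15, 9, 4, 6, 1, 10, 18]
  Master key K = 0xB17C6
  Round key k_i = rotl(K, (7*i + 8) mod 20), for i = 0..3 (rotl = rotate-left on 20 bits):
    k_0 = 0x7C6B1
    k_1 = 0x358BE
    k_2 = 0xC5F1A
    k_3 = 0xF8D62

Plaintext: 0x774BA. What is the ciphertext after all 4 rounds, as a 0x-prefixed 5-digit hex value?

0x5F3DE

s_0 = plaintext = 0x774BA
s_1 = Round(s_0, k_0) = 0x75917
s_2 = Round(s_1, k_1) = 0x8668D
s_3 = Round(s_2, k_2) = 0x0CE9A
s_4 = Round(s_3, k_3) = 0x5F3DE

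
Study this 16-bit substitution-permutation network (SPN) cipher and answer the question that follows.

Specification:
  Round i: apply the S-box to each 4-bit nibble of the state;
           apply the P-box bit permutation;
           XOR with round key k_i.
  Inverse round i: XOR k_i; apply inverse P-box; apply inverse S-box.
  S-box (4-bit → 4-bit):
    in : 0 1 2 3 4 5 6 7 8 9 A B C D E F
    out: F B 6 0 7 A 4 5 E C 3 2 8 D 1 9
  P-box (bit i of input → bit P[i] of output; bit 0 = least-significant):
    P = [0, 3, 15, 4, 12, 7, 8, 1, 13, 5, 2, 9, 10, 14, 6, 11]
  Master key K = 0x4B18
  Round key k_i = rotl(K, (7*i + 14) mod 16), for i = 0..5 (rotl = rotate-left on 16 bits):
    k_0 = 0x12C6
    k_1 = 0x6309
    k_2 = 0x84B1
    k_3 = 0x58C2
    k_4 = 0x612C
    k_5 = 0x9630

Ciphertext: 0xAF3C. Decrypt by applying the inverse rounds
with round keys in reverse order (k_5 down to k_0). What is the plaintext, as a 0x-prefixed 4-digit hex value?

0xDF50

s_0 = ciphertext = 0xAF3C
s_1 = InvRound(s_0, k_5) = 0xC77B
s_2 = InvRound(s_1, k_4) = 0x7DCD
s_3 = InvRound(s_2, k_3) = 0xE79A
s_4 = InvRound(s_3, k_2) = 0xB19A
s_5 = InvRound(s_4, k_1) = 0xBC1D
s_6 = InvRound(s_5, k_0) = 0xDF50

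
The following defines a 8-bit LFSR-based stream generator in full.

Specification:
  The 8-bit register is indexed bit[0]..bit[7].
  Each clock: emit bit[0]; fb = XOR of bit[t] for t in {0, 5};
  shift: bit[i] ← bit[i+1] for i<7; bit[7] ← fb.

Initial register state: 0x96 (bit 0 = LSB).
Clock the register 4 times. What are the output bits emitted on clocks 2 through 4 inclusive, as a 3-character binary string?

reg_0 = 0x96
clock 1: out=0, reg = 0x4B
clock 2: out=1, reg = 0xA5
clock 3: out=1, reg = 0x52
clock 4: out=0, reg = 0x29

110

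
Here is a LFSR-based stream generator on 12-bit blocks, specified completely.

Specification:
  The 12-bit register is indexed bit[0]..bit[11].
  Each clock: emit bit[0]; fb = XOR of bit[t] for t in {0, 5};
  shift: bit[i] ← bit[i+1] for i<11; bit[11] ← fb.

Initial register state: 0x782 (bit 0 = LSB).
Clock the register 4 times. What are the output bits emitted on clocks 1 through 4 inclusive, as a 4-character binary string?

0100

reg_0 = 0x782
clock 1: out=0, reg = 0x3C1
clock 2: out=1, reg = 0x9E0
clock 3: out=0, reg = 0xCF0
clock 4: out=0, reg = 0xE78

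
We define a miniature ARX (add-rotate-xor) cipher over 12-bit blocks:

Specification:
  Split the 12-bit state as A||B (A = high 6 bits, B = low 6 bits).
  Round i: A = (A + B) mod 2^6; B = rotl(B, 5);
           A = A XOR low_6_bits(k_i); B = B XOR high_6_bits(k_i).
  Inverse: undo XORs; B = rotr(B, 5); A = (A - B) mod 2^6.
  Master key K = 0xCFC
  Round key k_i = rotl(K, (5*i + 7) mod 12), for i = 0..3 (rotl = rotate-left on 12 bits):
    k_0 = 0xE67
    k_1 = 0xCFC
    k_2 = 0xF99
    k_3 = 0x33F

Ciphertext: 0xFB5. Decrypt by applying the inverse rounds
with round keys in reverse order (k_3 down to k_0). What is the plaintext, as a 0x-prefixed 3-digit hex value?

0xD15

s_0 = ciphertext = 0xFB5
s_1 = InvRound(s_0, k_3) = 0x3B3
s_2 = InvRound(s_1, k_2) = 0xF5A
s_3 = InvRound(s_2, k_1) = 0xB93
s_4 = InvRound(s_3, k_0) = 0xD15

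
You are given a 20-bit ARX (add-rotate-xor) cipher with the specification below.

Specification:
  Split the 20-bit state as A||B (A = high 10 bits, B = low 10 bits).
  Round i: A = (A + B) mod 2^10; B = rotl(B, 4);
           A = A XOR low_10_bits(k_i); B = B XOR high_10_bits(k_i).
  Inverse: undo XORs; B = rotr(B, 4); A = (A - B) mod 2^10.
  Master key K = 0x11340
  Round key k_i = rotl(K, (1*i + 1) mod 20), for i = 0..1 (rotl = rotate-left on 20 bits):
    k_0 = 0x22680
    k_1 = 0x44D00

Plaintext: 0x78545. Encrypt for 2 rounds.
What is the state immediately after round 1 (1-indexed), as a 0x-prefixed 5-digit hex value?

s_0 = plaintext = 0x78545
s_1 = Round(s_0, k_0) = 0x698DC
s_2 = Round(s_1, k_1) = 0xE08D0

0x698DC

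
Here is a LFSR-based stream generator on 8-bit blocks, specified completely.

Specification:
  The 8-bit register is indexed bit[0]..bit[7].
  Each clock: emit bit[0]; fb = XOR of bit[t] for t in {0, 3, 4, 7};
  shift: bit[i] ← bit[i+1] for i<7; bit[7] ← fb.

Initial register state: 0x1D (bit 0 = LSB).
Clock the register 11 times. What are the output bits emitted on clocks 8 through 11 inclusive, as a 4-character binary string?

0101

reg_0 = 0x1D
clock 1: out=1, reg = 0x8E
clock 2: out=0, reg = 0x47
clock 3: out=1, reg = 0xA3
clock 4: out=1, reg = 0x51
clock 5: out=1, reg = 0x28
clock 6: out=0, reg = 0x94
clock 7: out=0, reg = 0x4A
clock 8: out=0, reg = 0xA5
clock 9: out=1, reg = 0x52
clock 10: out=0, reg = 0xA9
clock 11: out=1, reg = 0xD4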